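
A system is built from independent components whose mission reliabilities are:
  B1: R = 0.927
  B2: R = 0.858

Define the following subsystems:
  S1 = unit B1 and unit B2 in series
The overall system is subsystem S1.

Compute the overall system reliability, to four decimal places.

0.7954

Series (B1 and B2): 0.927000 × 0.858000 = 0.7954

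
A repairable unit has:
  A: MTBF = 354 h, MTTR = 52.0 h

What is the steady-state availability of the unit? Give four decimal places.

0.8719

A(A) = MTBF/(MTBF+MTTR) = 354/(354+52.0) = 0.8719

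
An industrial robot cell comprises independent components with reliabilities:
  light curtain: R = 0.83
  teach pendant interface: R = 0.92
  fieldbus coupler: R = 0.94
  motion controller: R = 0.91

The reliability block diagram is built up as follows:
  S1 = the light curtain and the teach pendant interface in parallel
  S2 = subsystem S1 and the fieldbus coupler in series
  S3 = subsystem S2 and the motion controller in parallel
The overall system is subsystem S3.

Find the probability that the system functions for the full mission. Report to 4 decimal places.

0.9934

Parallel (light curtain and teach pendant interface): 1 − (1 − 0.830000)(1 − 0.920000) = 0.986400
Series ([0.986400] and fieldbus coupler): 0.986400 × 0.940000 = 0.927216
Parallel ([0.927216] and motion controller): 1 − (1 − 0.927216)(1 − 0.910000) = 0.9934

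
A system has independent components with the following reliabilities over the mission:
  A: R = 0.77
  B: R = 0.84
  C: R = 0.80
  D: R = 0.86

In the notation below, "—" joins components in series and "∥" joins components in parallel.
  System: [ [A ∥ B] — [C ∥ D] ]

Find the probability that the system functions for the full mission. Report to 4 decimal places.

Parallel (A and B): 1 − (1 − 0.770000)(1 − 0.840000) = 0.963200
Parallel (C and D): 1 − (1 − 0.800000)(1 − 0.860000) = 0.972000
Series ([0.963200] and [0.972000]): 0.963200 × 0.972000 = 0.9362

0.9362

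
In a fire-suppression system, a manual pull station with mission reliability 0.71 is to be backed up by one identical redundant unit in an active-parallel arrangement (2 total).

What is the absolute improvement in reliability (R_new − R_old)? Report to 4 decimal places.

R_before = 0.71
R_after = 1 − (1 − 0.71)^2 = 0.9159
ΔR = 0.9159 − 0.71 = 0.2059

0.2059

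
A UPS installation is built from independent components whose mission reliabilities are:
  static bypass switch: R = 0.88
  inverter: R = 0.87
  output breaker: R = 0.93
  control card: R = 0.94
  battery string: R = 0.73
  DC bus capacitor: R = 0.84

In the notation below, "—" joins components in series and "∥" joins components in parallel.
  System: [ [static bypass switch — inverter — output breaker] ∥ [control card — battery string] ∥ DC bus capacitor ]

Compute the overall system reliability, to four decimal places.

Series (static bypass switch, inverter, and output breaker): 0.880000 × 0.870000 × 0.930000 = 0.712008
Series (control card and battery string): 0.940000 × 0.730000 = 0.686200
Parallel ([0.712008], [0.686200], and DC bus capacitor): 1 − (1 − 0.712008)(1 − 0.686200)(1 − 0.840000) = 0.9855

0.9855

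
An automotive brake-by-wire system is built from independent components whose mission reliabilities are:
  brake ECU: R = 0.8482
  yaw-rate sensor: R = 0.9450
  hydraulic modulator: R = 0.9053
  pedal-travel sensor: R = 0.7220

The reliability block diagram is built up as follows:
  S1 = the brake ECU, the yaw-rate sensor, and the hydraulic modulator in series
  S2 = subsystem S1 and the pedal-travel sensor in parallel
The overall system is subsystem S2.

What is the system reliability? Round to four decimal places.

0.9237

Series (brake ECU, yaw-rate sensor, and hydraulic modulator): 0.848200 × 0.945000 × 0.905300 = 0.725642
Parallel ([0.725642] and pedal-travel sensor): 1 − (1 − 0.725642)(1 − 0.722000) = 0.9237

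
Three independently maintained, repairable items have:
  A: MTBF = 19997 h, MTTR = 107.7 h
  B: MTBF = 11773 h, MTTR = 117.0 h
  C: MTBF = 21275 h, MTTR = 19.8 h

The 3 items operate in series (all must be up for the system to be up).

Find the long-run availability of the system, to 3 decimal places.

A(A) = MTBF/(MTBF+MTTR) = 19997/(19997+107.7) = 0.994643
A(B) = MTBF/(MTBF+MTTR) = 11773/(11773+117.0) = 0.990160
A(C) = MTBF/(MTBF+MTTR) = 21275/(21275+19.8) = 0.999070
Series availability: 0.994643 × 0.990160 × 0.999070 = 0.984

0.984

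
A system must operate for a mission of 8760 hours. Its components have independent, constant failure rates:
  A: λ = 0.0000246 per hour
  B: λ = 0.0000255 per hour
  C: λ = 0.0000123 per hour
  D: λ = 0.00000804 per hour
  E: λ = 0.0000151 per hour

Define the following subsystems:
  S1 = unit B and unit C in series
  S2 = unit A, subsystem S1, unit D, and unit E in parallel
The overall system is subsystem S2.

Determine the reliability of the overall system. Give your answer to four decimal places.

0.9995

R(A) = exp(−0.0000246 × 8760) = 0.806141
R(B) = exp(−0.0000255 × 8760) = 0.799811
R(C) = exp(−0.0000123 × 8760) = 0.897854
R(D) = exp(−0.00000804 × 8760) = 0.931993
R(E) = exp(−0.0000151 × 8760) = 0.876099
Series (B and C): 0.799811 × 0.897854 = 0.718114
Parallel (A, [0.718114], D, and E): 1 − (1 − 0.806141)(1 − 0.718114)(1 − 0.931993)(1 − 0.876099) = 0.9995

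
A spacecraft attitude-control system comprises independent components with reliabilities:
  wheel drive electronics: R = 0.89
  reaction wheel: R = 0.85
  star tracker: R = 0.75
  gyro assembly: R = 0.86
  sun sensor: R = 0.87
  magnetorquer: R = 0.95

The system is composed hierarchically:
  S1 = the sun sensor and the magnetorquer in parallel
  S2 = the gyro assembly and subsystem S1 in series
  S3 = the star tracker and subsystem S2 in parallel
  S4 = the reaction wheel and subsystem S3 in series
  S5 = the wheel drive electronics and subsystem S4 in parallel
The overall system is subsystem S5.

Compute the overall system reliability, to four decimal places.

Parallel (sun sensor and magnetorquer): 1 − (1 − 0.870000)(1 − 0.950000) = 0.993500
Series (gyro assembly and [0.993500]): 0.860000 × 0.993500 = 0.854410
Parallel (star tracker and [0.854410]): 1 − (1 − 0.750000)(1 − 0.854410) = 0.963603
Series (reaction wheel and [0.963603]): 0.850000 × 0.963603 = 0.819063
Parallel (wheel drive electronics and [0.819063]): 1 − (1 − 0.890000)(1 − 0.819063) = 0.9801

0.9801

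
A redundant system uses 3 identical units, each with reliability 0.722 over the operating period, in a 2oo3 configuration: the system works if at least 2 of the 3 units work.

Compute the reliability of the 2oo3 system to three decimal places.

R = Σ_{i=2}^{3} C(3,i) p^i (1−p)^{3−i} with p = 0.722
C(3,2)·0.722^2·0.278^1 = 0.43475
C(3,3)·0.722^3·0.278^0 = 0.37637
Sum = 0.811

0.811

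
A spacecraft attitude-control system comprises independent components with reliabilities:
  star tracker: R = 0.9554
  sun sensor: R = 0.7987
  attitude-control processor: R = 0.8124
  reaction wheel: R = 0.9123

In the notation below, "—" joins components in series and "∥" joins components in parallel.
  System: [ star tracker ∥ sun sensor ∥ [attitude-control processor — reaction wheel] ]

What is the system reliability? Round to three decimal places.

Series (attitude-control processor and reaction wheel): 0.81240 × 0.91230 = 0.74115
Parallel (star tracker, sun sensor, and [0.74115]): 1 − (1 − 0.95540)(1 − 0.79870)(1 − 0.74115) = 0.998

0.998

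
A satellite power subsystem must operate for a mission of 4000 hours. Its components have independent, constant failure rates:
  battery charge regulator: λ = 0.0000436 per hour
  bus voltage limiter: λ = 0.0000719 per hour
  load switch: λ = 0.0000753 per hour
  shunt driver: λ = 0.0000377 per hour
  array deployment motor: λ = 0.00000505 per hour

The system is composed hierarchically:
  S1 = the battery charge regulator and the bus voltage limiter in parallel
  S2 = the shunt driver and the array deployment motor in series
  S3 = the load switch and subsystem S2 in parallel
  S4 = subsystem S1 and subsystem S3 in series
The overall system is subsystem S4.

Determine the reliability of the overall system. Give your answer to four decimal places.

0.9208

R(battery charge regulator) = exp(−0.0000436 × 4000) = 0.839961
R(bus voltage limiter) = exp(−0.0000719 × 4000) = 0.750062
R(load switch) = exp(−0.0000753 × 4000) = 0.739930
R(shunt driver) = exp(−0.0000377 × 4000) = 0.860020
R(array deployment motor) = exp(−0.00000505 × 4000) = 0.980003
Parallel (battery charge regulator and bus voltage limiter): 1 − (1 − 0.839961)(1 − 0.750062) = 0.960000
Series (shunt driver and array deployment motor): 0.860020 × 0.980003 = 0.842822
Parallel (load switch and [0.842822]): 1 − (1 − 0.739930)(1 − 0.842822) = 0.959123
Series ([0.960000] and [0.959123]): 0.960000 × 0.959123 = 0.9208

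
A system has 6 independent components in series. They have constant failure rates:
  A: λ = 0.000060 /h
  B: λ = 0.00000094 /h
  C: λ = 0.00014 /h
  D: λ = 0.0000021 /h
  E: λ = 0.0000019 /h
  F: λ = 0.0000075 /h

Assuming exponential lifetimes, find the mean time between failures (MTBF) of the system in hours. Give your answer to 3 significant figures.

Series of exponential components: λ_sys = Σ λ_i
λ_sys = 0.000060 + 0.00000094 + 0.00014 + 0.0000021 + 0.0000019 + 0.0000075 = 2.1244e-04 /h
MTBF = 1 / λ_sys = 4710 h

4710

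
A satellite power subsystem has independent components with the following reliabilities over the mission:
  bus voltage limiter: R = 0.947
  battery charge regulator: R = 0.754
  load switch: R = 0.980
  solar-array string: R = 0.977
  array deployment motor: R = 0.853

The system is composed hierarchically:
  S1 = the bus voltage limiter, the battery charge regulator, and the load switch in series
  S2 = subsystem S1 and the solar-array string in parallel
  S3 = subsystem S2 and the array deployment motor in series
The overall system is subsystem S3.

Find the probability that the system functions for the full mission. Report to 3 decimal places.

Series (bus voltage limiter, battery charge regulator, and load switch): 0.94700 × 0.75400 × 0.98000 = 0.69976
Parallel ([0.69976] and solar-array string): 1 − (1 − 0.69976)(1 − 0.97700) = 0.99309
Series ([0.99309] and array deployment motor): 0.99309 × 0.85300 = 0.847

0.847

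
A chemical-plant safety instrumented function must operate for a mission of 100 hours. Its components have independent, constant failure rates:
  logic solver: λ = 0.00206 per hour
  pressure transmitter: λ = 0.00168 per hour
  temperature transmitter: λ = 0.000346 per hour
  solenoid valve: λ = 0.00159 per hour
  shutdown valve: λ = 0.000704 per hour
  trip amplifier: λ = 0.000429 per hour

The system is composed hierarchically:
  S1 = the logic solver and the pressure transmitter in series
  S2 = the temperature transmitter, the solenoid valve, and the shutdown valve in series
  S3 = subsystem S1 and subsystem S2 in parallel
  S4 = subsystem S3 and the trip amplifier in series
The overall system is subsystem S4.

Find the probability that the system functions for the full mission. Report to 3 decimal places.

R(logic solver) = exp(−0.00206 × 100) = 0.81383
R(pressure transmitter) = exp(−0.00168 × 100) = 0.84535
R(temperature transmitter) = exp(−0.000346 × 100) = 0.96599
R(solenoid valve) = exp(−0.00159 × 100) = 0.85300
R(shutdown valve) = exp(−0.000704 × 100) = 0.93202
R(trip amplifier) = exp(−0.000429 × 100) = 0.95801
Series (logic solver and pressure transmitter): 0.81383 × 0.84535 = 0.68797
Series (temperature transmitter, solenoid valve, and shutdown valve): 0.96599 × 0.85300 × 0.93202 = 0.76797
Parallel ([0.68797] and [0.76797]): 1 − (1 − 0.68797)(1 − 0.76797) = 0.92760
Series ([0.92760] and trip amplifier): 0.92760 × 0.95801 = 0.889

0.889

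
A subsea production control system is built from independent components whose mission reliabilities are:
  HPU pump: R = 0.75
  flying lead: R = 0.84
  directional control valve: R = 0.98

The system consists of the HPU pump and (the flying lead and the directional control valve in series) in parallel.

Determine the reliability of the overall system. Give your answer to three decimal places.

0.956

Series (flying lead and directional control valve): 0.84000 × 0.98000 = 0.82320
Parallel (HPU pump and [0.82320]): 1 − (1 − 0.75000)(1 − 0.82320) = 0.956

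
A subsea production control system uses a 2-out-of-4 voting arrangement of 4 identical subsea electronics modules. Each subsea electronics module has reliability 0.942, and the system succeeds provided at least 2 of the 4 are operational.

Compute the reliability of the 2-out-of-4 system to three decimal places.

R = Σ_{i=2}^{4} C(4,i) p^i (1−p)^{4−i} with p = 0.942
C(4,2)·0.942^2·0.058^2 = 0.01791
C(4,3)·0.942^3·0.058^1 = 0.19393
C(4,4)·0.942^4·0.058^0 = 0.78741
Sum = 0.999

0.999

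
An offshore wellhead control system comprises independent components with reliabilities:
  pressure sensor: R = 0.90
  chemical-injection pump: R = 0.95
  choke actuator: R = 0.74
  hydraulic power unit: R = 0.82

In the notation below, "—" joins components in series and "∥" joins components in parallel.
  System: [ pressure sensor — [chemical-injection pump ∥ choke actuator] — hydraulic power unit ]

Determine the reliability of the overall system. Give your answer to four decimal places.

0.7284

Parallel (chemical-injection pump and choke actuator): 1 − (1 − 0.950000)(1 − 0.740000) = 0.987000
Series (pressure sensor, [0.987000], and hydraulic power unit): 0.900000 × 0.987000 × 0.820000 = 0.7284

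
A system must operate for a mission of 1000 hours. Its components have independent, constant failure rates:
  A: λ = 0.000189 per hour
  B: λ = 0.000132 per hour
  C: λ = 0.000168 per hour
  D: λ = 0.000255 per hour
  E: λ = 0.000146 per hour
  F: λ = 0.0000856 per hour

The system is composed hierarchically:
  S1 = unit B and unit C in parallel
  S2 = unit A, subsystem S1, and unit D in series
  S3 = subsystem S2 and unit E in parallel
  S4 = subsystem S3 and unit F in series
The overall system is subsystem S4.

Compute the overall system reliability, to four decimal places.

R(A) = exp(−0.000189 × 1000) = 0.827787
R(B) = exp(−0.000132 × 1000) = 0.876341
R(C) = exp(−0.000168 × 1000) = 0.845354
R(D) = exp(−0.000255 × 1000) = 0.774916
R(E) = exp(−0.000146 × 1000) = 0.864158
R(F) = exp(−0.0000856 × 1000) = 0.917961
Parallel (B and C): 1 − (1 − 0.876341)(1 − 0.845354) = 0.980877
Series (A, [0.980877], and D): 0.827787 × 0.980877 × 0.774916 = 0.629199
Parallel ([0.629199] and E): 1 − (1 − 0.629199)(1 − 0.864158) = 0.949630
Series ([0.949630] and F): 0.949630 × 0.917961 = 0.8717

0.8717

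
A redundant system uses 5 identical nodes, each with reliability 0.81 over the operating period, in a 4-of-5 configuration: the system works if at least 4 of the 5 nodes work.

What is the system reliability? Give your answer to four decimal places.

0.7576

R = Σ_{i=4}^{5} C(5,i) p^i (1−p)^{5−i} with p = 0.81
C(5,4)·0.81^4·0.19^1 = 0.408944
C(5,5)·0.81^5·0.19^0 = 0.348678
Sum = 0.7576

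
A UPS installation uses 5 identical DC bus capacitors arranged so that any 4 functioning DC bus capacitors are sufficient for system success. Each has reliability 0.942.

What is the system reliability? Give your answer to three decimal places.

R = Σ_{i=4}^{5} C(5,i) p^i (1−p)^{5−i} with p = 0.942
C(5,4)·0.942^4·0.058^1 = 0.22835
C(5,5)·0.942^5·0.058^0 = 0.74174
Sum = 0.970

0.970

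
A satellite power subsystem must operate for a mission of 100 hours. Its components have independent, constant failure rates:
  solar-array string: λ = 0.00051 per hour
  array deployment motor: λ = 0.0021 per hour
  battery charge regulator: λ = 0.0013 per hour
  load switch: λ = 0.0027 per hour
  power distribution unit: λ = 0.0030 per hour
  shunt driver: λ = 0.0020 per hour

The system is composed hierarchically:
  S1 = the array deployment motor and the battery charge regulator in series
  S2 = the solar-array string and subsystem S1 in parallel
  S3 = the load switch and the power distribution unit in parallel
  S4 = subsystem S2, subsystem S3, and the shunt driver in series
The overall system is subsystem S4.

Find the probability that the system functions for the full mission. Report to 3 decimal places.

R(solar-array string) = exp(−0.00051 × 100) = 0.95028
R(array deployment motor) = exp(−0.0021 × 100) = 0.81058
R(battery charge regulator) = exp(−0.0013 × 100) = 0.87810
R(load switch) = exp(−0.0027 × 100) = 0.76338
R(power distribution unit) = exp(−0.0030 × 100) = 0.74082
R(shunt driver) = exp(−0.0020 × 100) = 0.81873
Series (array deployment motor and battery charge regulator): 0.81058 × 0.87810 = 0.71177
Parallel (solar-array string and [0.71177]): 1 − (1 − 0.95028)(1 − 0.71177) = 0.98567
Parallel (load switch and power distribution unit): 1 − (1 − 0.76338)(1 − 0.74082) = 0.93867
Series ([0.98567], [0.93867], and shunt driver): 0.98567 × 0.93867 × 0.81873 = 0.758

0.758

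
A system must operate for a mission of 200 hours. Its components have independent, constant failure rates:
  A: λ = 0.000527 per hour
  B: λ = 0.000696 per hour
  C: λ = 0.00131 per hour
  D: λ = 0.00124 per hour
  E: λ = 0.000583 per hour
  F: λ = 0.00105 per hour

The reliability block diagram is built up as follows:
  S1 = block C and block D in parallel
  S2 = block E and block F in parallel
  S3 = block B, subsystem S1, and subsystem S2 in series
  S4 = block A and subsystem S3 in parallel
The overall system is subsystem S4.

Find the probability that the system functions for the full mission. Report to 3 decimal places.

R(A) = exp(−0.000527 × 200) = 0.89996
R(B) = exp(−0.000696 × 200) = 0.87005
R(C) = exp(−0.00131 × 200) = 0.76951
R(D) = exp(−0.00124 × 200) = 0.78036
R(E) = exp(−0.000583 × 200) = 0.88994
R(F) = exp(−0.00105 × 200) = 0.81058
Parallel (C and D): 1 − (1 − 0.76951)(1 − 0.78036) = 0.94938
Parallel (E and F): 1 − (1 − 0.88994)(1 − 0.81058) = 0.97915
Series (B, [0.94938], and [0.97915]): 0.87005 × 0.94938 × 0.97915 = 0.80879
Parallel (A and [0.80879]): 1 − (1 − 0.89996)(1 − 0.80879) = 0.981

0.981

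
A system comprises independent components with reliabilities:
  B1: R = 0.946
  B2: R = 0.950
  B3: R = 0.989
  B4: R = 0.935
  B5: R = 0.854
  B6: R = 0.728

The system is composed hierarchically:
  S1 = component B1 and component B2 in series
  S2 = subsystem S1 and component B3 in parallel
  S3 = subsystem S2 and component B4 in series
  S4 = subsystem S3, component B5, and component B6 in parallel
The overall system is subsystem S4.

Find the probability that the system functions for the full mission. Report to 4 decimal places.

0.9974

Series (B1 and B2): 0.946000 × 0.950000 = 0.898700
Parallel ([0.898700] and B3): 1 − (1 − 0.898700)(1 − 0.989000) = 0.998886
Series ([0.998886] and B4): 0.998886 × 0.935000 = 0.933958
Parallel ([0.933958], B5, and B6): 1 − (1 − 0.933958)(1 − 0.854000)(1 − 0.728000) = 0.9974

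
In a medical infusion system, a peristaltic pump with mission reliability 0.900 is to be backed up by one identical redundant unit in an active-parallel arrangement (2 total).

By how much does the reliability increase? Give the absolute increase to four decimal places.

0.0900

R_before = 0.900
R_after = 1 − (1 − 0.900)^2 = 0.9900
ΔR = 0.9900 − 0.900 = 0.0900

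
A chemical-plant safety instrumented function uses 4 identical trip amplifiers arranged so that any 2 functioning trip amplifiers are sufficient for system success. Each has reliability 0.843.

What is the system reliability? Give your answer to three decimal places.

R = Σ_{i=2}^{4} C(4,i) p^i (1−p)^{4−i} with p = 0.843
C(4,2)·0.843^2·0.157^2 = 0.10510
C(4,3)·0.843^3·0.157^1 = 0.37622
C(4,4)·0.843^4·0.157^0 = 0.50502
Sum = 0.986

0.986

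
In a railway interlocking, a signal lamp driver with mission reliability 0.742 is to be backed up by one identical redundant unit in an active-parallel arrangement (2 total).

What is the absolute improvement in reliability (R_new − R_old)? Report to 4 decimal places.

0.1914

R_before = 0.742
R_after = 1 − (1 − 0.742)^2 = 0.9334
ΔR = 0.9334 − 0.742 = 0.1914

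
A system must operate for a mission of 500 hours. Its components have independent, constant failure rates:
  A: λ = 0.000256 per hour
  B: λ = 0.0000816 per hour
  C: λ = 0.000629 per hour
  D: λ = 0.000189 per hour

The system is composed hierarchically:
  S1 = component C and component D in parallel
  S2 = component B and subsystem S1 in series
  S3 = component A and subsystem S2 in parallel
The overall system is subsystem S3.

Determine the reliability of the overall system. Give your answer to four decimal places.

R(A) = exp(−0.000256 × 500) = 0.879853
R(B) = exp(−0.0000816 × 500) = 0.960021
R(C) = exp(−0.000629 × 500) = 0.730154
R(D) = exp(−0.000189 × 500) = 0.909828
Parallel (C and D): 1 − (1 − 0.730154)(1 − 0.909828) = 0.975667
Series (B and [0.975667]): 0.960021 × 0.975667 = 0.936661
Parallel (A and [0.936661]): 1 − (1 − 0.879853)(1 − 0.936661) = 0.9924

0.9924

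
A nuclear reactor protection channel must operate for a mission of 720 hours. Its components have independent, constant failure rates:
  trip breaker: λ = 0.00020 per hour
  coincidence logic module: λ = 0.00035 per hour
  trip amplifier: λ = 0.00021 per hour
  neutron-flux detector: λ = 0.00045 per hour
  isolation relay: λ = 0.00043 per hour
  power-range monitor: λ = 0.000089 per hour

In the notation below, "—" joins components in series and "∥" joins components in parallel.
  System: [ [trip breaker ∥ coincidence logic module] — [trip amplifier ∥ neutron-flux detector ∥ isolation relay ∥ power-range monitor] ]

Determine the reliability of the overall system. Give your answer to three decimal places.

0.970

R(trip breaker) = exp(−0.00020 × 720) = 0.86589
R(coincidence logic module) = exp(−0.00035 × 720) = 0.77724
R(trip amplifier) = exp(−0.00021 × 720) = 0.85968
R(neutron-flux detector) = exp(−0.00045 × 720) = 0.72325
R(isolation relay) = exp(−0.00043 × 720) = 0.73374
R(power-range monitor) = exp(−0.000089 × 720) = 0.93793
Parallel (trip breaker and coincidence logic module): 1 − (1 − 0.86589)(1 − 0.77724) = 0.97013
Parallel (trip amplifier, neutron-flux detector, isolation relay, and power-range monitor): 1 − (1 − 0.85968)(1 − 0.72325)(1 − 0.73374)(1 − 0.93793) = 0.99936
Series ([0.97013] and [0.99936]): 0.97013 × 0.99936 = 0.970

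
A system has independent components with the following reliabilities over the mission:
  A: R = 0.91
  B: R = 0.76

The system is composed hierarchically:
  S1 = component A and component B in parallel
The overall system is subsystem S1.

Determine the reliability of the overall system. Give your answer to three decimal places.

0.978

Parallel (A and B): 1 − (1 − 0.91000)(1 − 0.76000) = 0.978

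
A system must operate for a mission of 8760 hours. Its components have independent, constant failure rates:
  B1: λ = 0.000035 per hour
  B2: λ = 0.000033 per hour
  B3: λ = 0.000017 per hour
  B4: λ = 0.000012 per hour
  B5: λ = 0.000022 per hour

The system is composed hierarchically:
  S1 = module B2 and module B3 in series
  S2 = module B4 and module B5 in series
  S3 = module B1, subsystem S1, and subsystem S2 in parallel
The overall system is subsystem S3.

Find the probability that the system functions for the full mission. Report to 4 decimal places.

R(B1) = exp(−0.000035 × 8760) = 0.735945
R(B2) = exp(−0.000033 × 8760) = 0.748952
R(B3) = exp(−0.000017 × 8760) = 0.861638
R(B4) = exp(−0.000012 × 8760) = 0.900216
R(B5) = exp(−0.000022 × 8760) = 0.824713
Series (B2 and B3): 0.748952 × 0.861638 = 0.645326
Series (B4 and B5): 0.900216 × 0.824713 = 0.742420
Parallel (B1, [0.645326], and [0.742420]): 1 − (1 − 0.735945)(1 − 0.645326)(1 − 0.742420) = 0.9759

0.9759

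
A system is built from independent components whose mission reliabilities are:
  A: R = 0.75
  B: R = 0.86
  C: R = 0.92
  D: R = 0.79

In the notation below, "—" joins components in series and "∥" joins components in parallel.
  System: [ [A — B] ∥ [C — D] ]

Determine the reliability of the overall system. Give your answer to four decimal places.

Series (A and B): 0.750000 × 0.860000 = 0.645000
Series (C and D): 0.920000 × 0.790000 = 0.726800
Parallel ([0.645000] and [0.726800]): 1 − (1 − 0.645000)(1 − 0.726800) = 0.9030

0.9030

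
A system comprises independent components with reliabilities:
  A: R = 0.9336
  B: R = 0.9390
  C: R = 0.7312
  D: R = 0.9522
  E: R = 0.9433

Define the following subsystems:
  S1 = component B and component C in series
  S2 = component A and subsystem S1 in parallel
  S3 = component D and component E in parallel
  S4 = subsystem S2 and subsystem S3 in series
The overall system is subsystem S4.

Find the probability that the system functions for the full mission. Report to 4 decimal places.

Series (B and C): 0.939000 × 0.731200 = 0.686597
Parallel (A and [0.686597]): 1 − (1 − 0.933600)(1 − 0.686597) = 0.979190
Parallel (D and E): 1 − (1 − 0.952200)(1 − 0.943300) = 0.997290
Series ([0.979190] and [0.997290]): 0.979190 × 0.997290 = 0.9765

0.9765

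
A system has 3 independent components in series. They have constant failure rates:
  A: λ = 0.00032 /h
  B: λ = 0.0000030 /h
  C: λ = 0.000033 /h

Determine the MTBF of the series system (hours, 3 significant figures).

Series of exponential components: λ_sys = Σ λ_i
λ_sys = 0.00032 + 0.0000030 + 0.000033 = 3.5600e-04 /h
MTBF = 1 / λ_sys = 2810 h

2810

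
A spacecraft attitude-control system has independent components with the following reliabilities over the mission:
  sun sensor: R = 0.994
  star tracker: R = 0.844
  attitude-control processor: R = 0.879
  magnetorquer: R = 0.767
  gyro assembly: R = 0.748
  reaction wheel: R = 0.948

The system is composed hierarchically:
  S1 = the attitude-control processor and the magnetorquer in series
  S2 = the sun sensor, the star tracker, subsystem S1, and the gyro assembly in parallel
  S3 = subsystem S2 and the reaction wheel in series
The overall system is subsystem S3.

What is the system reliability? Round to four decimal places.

Series (attitude-control processor and magnetorquer): 0.879000 × 0.767000 = 0.674193
Parallel (sun sensor, star tracker, [0.674193], and gyro assembly): 1 − (1 − 0.994000)(1 − 0.844000)(1 − 0.674193)(1 − 0.748000) = 0.999923
Series ([0.999923] and reaction wheel): 0.999923 × 0.948000 = 0.9479

0.9479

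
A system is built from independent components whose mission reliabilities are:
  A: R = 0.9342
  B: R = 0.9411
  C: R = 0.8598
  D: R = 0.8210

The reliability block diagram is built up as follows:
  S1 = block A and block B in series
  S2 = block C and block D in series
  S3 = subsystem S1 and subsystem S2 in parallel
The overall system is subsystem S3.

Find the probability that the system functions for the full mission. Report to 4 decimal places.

Series (A and B): 0.934200 × 0.941100 = 0.879176
Series (C and D): 0.859800 × 0.821000 = 0.705896
Parallel ([0.879176] and [0.705896]): 1 − (1 − 0.879176)(1 − 0.705896) = 0.9645

0.9645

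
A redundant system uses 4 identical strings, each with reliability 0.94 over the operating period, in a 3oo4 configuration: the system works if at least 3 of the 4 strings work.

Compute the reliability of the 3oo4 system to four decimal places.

0.9801

R = Σ_{i=3}^{4} C(4,i) p^i (1−p)^{4−i} with p = 0.94
C(4,3)·0.94^3·0.06^1 = 0.199340
C(4,4)·0.94^4·0.06^0 = 0.780749
Sum = 0.9801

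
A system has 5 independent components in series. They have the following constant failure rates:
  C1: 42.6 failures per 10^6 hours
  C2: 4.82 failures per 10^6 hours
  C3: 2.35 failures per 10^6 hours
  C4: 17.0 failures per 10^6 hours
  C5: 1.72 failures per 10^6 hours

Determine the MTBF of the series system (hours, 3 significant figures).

Series of exponential components: λ_sys = Σ λ_i
λ_sys = 0.0000426 + 0.00000482 + 0.00000235 + 0.0000170 + 0.00000172 = 6.8490e-05 /h
MTBF = 1 / λ_sys = 14600 h

14600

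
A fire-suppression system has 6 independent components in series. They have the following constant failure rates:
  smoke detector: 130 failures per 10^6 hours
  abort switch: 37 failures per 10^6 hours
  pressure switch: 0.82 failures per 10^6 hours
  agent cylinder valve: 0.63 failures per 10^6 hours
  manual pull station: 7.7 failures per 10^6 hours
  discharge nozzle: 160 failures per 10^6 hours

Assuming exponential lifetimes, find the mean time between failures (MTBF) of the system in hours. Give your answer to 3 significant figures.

Series of exponential components: λ_sys = Σ λ_i
λ_sys = 0.00013 + 0.000037 + 0.00000082 + 0.00000063 + 0.0000077 + 0.00016 = 3.3615e-04 /h
MTBF = 1 / λ_sys = 2970 h

2970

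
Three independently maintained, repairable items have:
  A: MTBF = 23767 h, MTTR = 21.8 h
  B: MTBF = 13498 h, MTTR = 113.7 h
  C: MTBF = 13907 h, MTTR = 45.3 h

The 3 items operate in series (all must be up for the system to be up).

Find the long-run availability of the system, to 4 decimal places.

A(A) = MTBF/(MTBF+MTTR) = 23767/(23767+21.8) = 0.999084
A(B) = MTBF/(MTBF+MTTR) = 13498/(13498+113.7) = 0.991647
A(C) = MTBF/(MTBF+MTTR) = 13907/(13907+45.3) = 0.996753
Series availability: 0.999084 × 0.991647 × 0.996753 = 0.9875

0.9875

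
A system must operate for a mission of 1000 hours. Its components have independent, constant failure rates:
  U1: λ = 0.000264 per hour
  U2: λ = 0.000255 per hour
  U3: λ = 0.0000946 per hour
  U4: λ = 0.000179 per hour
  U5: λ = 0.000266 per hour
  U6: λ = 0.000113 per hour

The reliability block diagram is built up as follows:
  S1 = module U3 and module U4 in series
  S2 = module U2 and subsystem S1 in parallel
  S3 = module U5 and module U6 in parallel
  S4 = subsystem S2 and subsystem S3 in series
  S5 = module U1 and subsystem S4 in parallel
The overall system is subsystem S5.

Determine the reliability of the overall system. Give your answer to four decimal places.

0.9820

R(U1) = exp(−0.000264 × 1000) = 0.767974
R(U2) = exp(−0.000255 × 1000) = 0.774916
R(U3) = exp(−0.0000946 × 1000) = 0.909737
R(U4) = exp(−0.000179 × 1000) = 0.836106
R(U5) = exp(−0.000266 × 1000) = 0.766439
R(U6) = exp(−0.000113 × 1000) = 0.893151
Series (U3 and U4): 0.909737 × 0.836106 = 0.760637
Parallel (U2 and [0.760637]): 1 − (1 − 0.774916)(1 − 0.760637) = 0.946123
Parallel (U5 and U6): 1 − (1 − 0.766439)(1 − 0.893151) = 0.975044
Series ([0.946123] and [0.975044]): 0.946123 × 0.975044 = 0.922512
Parallel (U1 and [0.922512]): 1 − (1 − 0.767974)(1 − 0.922512) = 0.9820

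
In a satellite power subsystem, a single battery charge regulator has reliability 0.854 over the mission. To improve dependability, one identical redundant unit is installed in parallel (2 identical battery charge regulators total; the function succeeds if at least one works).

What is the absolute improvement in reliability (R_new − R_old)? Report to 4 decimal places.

R_before = 0.854
R_after = 1 − (1 − 0.854)^2 = 0.9787
ΔR = 0.9787 − 0.854 = 0.1247

0.1247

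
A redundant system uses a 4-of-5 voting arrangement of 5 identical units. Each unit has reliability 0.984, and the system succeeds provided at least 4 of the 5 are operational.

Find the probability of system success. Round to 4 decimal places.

R = Σ_{i=4}^{5} C(5,i) p^i (1−p)^{5−i} with p = 0.984
C(5,4)·0.984^4·0.016^1 = 0.075002
C(5,5)·0.984^5·0.016^0 = 0.922519
Sum = 0.9975

0.9975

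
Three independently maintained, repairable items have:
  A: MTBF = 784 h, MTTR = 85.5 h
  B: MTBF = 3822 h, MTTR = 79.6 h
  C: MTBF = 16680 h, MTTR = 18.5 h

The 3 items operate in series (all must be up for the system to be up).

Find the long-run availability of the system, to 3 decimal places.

A(A) = MTBF/(MTBF+MTTR) = 784/(784+85.5) = 0.901668
A(B) = MTBF/(MTBF+MTTR) = 3822/(3822+79.6) = 0.979598
A(C) = MTBF/(MTBF+MTTR) = 16680/(16680+18.5) = 0.998892
Series availability: 0.901668 × 0.979598 × 0.998892 = 0.882

0.882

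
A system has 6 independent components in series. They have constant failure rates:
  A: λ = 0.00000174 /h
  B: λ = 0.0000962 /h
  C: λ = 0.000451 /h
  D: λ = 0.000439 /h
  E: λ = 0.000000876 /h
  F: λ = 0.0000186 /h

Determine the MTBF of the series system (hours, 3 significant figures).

993

Series of exponential components: λ_sys = Σ λ_i
λ_sys = 0.00000174 + 0.0000962 + 0.000451 + 0.000439 + 0.000000876 + 0.0000186 = 1.0074e-03 /h
MTBF = 1 / λ_sys = 993 h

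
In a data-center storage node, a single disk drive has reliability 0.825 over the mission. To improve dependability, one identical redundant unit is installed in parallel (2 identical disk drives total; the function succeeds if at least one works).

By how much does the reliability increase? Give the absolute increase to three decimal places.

0.144

R_before = 0.825
R_after = 1 − (1 − 0.825)^2 = 0.969
ΔR = 0.969 − 0.825 = 0.144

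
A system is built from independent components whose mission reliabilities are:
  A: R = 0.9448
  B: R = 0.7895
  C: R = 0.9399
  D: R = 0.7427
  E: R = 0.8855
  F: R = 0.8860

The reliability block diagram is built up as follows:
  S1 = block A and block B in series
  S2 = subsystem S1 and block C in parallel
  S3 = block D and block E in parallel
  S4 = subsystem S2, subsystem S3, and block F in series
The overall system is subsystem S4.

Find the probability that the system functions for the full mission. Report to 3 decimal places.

Series (A and B): 0.94480 × 0.78950 = 0.74592
Parallel ([0.74592] and C): 1 − (1 − 0.74592)(1 − 0.93990) = 0.98473
Parallel (D and E): 1 − (1 − 0.74270)(1 − 0.88550) = 0.97054
Series ([0.98473], [0.97054], and F): 0.98473 × 0.97054 × 0.88600 = 0.847

0.847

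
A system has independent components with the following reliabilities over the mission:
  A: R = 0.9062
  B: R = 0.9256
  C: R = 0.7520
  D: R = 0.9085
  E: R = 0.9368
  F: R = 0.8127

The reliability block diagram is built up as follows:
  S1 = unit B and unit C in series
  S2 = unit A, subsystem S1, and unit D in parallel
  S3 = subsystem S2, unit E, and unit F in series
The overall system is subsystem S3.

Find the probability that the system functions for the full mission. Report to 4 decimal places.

0.7594

Series (B and C): 0.925600 × 0.752000 = 0.696051
Parallel (A, [0.696051], and D): 1 − (1 − 0.906200)(1 − 0.696051)(1 − 0.908500) = 0.997391
Series ([0.997391], E, and F): 0.997391 × 0.936800 × 0.812700 = 0.7594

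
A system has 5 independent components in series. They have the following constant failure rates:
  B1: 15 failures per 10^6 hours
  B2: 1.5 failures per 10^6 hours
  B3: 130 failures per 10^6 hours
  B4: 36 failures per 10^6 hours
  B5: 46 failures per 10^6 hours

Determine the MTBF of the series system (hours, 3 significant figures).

Series of exponential components: λ_sys = Σ λ_i
λ_sys = 0.000015 + 0.0000015 + 0.00013 + 0.000036 + 0.000046 = 2.2850e-04 /h
MTBF = 1 / λ_sys = 4380 h

4380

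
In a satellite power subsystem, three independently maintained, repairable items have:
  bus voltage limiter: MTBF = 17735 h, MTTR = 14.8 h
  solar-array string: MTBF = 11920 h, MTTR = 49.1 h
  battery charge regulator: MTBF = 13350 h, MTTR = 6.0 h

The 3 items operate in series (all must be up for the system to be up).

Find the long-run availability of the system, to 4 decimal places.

A(bus voltage limiter) = MTBF/(MTBF+MTTR) = 17735/(17735+14.8) = 0.999166
A(solar-array string) = MTBF/(MTBF+MTTR) = 11920/(11920+49.1) = 0.995898
A(battery charge regulator) = MTBF/(MTBF+MTTR) = 13350/(13350+6.0) = 0.999551
Series availability: 0.999166 × 0.995898 × 0.999551 = 0.9946

0.9946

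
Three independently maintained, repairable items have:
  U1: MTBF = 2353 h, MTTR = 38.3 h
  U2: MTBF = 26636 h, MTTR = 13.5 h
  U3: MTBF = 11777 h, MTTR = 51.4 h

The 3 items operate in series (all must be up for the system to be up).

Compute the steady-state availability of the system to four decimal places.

A(U1) = MTBF/(MTBF+MTTR) = 2353/(2353+38.3) = 0.983984
A(U2) = MTBF/(MTBF+MTTR) = 26636/(26636+13.5) = 0.999493
A(U3) = MTBF/(MTBF+MTTR) = 11777/(11777+51.4) = 0.995655
Series availability: 0.983984 × 0.999493 × 0.995655 = 0.9792

0.9792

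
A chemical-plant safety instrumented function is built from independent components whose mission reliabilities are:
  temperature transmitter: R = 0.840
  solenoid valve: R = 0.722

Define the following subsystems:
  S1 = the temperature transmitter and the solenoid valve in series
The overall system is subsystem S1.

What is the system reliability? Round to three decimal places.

Series (temperature transmitter and solenoid valve): 0.84000 × 0.72200 = 0.606

0.606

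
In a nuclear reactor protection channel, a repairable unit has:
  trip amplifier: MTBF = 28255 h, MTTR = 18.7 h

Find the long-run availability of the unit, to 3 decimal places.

A(trip amplifier) = MTBF/(MTBF+MTTR) = 28255/(28255+18.7) = 0.999

0.999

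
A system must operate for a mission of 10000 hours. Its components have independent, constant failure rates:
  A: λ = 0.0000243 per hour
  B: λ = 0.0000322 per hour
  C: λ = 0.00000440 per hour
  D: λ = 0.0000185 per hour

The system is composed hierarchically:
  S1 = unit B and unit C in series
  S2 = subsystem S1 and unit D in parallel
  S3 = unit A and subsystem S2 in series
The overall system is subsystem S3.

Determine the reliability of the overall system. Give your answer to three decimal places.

R(A) = exp(−0.0000243 × 10000) = 0.78427
R(B) = exp(−0.0000322 × 10000) = 0.72470
R(C) = exp(−0.00000440 × 10000) = 0.95695
R(D) = exp(−0.0000185 × 10000) = 0.83110
Series (B and C): 0.72470 × 0.95695 = 0.69350
Parallel ([0.69350] and D): 1 − (1 − 0.69350)(1 − 0.83110) = 0.94823
Series (A and [0.94823]): 0.78427 × 0.94823 = 0.744

0.744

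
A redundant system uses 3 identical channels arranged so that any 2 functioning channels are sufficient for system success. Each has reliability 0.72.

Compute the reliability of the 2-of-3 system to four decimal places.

0.8087

R = Σ_{i=2}^{3} C(3,i) p^i (1−p)^{3−i} with p = 0.72
C(3,2)·0.72^2·0.28^1 = 0.435456
C(3,3)·0.72^3·0.28^0 = 0.373248
Sum = 0.8087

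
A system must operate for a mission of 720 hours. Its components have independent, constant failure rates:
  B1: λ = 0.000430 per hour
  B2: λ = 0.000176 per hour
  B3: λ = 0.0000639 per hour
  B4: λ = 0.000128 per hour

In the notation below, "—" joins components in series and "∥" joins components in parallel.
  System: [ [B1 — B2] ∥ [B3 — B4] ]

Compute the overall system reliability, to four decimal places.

0.9544

R(B1) = exp(−0.000430 × 720) = 0.733740
R(B2) = exp(−0.000176 × 720) = 0.880980
R(B3) = exp(−0.0000639 × 720) = 0.955034
R(B4) = exp(−0.000128 × 720) = 0.911959
Series (B1 and B2): 0.733740 × 0.880980 = 0.646410
Series (B3 and B4): 0.955034 × 0.911959 = 0.870952
Parallel ([0.646410] and [0.870952]): 1 − (1 − 0.646410)(1 − 0.870952) = 0.9544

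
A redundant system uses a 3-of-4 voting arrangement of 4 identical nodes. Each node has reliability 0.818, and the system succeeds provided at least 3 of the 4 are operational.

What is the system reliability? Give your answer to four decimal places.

R = Σ_{i=3}^{4} C(4,i) p^i (1−p)^{4−i} with p = 0.818
C(4,3)·0.818^3·0.182^1 = 0.398466
C(4,4)·0.818^4·0.182^0 = 0.447727
Sum = 0.8462

0.8462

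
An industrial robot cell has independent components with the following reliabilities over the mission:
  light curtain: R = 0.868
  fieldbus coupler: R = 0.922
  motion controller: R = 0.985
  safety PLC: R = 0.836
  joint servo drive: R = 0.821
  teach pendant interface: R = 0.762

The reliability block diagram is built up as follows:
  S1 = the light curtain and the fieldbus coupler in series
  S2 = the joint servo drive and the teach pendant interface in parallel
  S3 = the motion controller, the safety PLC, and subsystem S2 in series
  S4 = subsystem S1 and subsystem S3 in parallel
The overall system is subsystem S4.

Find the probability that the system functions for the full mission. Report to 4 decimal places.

Series (light curtain and fieldbus coupler): 0.868000 × 0.922000 = 0.800296
Parallel (joint servo drive and teach pendant interface): 1 − (1 − 0.821000)(1 − 0.762000) = 0.957398
Series (motion controller, safety PLC, and [0.957398]): 0.985000 × 0.836000 × 0.957398 = 0.788379
Parallel ([0.800296] and [0.788379]): 1 − (1 − 0.800296)(1 − 0.788379) = 0.9577

0.9577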